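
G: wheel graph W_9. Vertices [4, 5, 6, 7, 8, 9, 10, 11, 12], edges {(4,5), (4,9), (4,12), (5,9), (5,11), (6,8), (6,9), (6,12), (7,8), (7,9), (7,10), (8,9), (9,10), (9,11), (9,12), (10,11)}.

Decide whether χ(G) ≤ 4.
A valid 4-coloring: color 1: [9]; color 2: [5, 8, 10, 12]; color 3: [4, 6, 7, 11].
(χ(G) = 3 ≤ 4.)

Yes, G is 4-colorable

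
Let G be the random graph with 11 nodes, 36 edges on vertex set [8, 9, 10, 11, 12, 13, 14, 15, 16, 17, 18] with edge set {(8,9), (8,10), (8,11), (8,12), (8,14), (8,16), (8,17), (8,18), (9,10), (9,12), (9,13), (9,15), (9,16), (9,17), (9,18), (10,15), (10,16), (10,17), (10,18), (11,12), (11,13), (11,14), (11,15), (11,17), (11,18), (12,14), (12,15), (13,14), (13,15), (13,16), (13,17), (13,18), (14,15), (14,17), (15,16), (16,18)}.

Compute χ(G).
Clique number ω(G) = 5 (lower bound: χ ≥ ω).
The clique on [8, 9, 10, 16, 18] has size 5, forcing χ ≥ 5, and the coloring below uses 5 colors, so χ(G) = 5.
A valid 5-coloring: color 1: [8, 15]; color 2: [9, 11]; color 3: [12, 17, 18]; color 4: [10, 13]; color 5: [14, 16].

χ(G) = 5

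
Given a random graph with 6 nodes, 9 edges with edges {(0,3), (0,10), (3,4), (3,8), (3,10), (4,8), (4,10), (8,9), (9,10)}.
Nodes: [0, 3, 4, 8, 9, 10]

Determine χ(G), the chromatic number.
χ(G) = 3

Clique number ω(G) = 3 (lower bound: χ ≥ ω).
The clique on [3, 4, 8] has size 3, forcing χ ≥ 3, and the coloring below uses 3 colors, so χ(G) = 3.
A valid 3-coloring: color 1: [3, 9]; color 2: [8, 10]; color 3: [0, 4].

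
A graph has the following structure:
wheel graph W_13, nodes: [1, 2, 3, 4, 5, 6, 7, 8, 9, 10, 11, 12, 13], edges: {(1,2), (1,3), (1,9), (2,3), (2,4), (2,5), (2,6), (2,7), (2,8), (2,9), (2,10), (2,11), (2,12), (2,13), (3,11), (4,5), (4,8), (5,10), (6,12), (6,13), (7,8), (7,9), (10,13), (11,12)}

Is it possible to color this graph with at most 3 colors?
A valid 3-coloring: color 1: [2]; color 2: [1, 4, 6, 7, 10, 11]; color 3: [3, 5, 8, 9, 12, 13].
(χ(G) = 3 ≤ 3.)

Yes, G is 3-colorable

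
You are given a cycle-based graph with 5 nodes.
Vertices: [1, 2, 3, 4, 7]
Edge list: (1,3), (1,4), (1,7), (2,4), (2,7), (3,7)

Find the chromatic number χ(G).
Clique number ω(G) = 3 (lower bound: χ ≥ ω).
The clique on [1, 3, 7] has size 3, forcing χ ≥ 3, and the coloring below uses 3 colors, so χ(G) = 3.
A valid 3-coloring: color 1: [1, 2]; color 2: [4, 7]; color 3: [3].

χ(G) = 3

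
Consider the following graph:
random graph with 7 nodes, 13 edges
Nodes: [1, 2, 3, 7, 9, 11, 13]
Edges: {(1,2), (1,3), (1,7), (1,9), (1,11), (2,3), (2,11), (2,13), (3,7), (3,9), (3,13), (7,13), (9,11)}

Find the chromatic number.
Clique number ω(G) = 3 (lower bound: χ ≥ ω).
The clique on [1, 9, 11] has size 3, forcing χ ≥ 3, and the coloring below uses 3 colors, so χ(G) = 3.
A valid 3-coloring: color 1: [3, 11]; color 2: [1, 13]; color 3: [2, 7, 9].

χ(G) = 3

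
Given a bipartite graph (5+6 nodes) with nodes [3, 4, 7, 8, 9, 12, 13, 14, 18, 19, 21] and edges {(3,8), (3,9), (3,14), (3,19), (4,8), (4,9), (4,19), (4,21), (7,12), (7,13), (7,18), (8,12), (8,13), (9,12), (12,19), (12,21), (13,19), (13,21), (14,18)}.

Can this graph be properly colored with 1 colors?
No, G is not 1-colorable

Edge (3,8) forces its endpoints to differ, so 1 color is not enough.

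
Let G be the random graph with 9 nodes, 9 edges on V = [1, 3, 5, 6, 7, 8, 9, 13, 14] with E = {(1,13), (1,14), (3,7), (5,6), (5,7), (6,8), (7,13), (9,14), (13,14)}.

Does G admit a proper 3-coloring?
A valid 3-coloring: color 1: [6, 7, 14]; color 2: [3, 5, 8, 9, 13]; color 3: [1].
(χ(G) = 3 ≤ 3.)

Yes, G is 3-colorable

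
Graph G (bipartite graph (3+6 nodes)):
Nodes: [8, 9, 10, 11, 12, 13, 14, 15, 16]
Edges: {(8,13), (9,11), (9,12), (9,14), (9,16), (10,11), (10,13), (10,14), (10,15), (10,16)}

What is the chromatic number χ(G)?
Clique number ω(G) = 2 (lower bound: χ ≥ ω).
The graph is bipartite (no odd cycle), so 2 colors suffice: χ(G) = 2.
A valid 2-coloring: color 1: [8, 9, 10]; color 2: [11, 12, 13, 14, 15, 16].

χ(G) = 2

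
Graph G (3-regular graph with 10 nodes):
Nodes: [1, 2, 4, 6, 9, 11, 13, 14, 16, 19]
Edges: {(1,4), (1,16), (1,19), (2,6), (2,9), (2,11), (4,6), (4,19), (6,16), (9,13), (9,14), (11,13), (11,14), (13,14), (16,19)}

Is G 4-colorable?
A valid 4-coloring: color 1: [2, 4, 14, 16]; color 2: [1, 6, 9, 11]; color 3: [13, 19].
(χ(G) = 3 ≤ 4.)

Yes, G is 4-colorable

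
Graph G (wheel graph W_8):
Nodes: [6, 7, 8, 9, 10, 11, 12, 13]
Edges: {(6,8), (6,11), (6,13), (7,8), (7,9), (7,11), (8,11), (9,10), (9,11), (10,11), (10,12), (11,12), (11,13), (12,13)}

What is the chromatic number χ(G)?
Clique number ω(G) = 3 (lower bound: χ ≥ ω).
Odd cycle [8, 7, 9, 10, 12, 13, 6] needs 3 colors (χ ≥ 3).
Vertex 11 is adjacent to every vertex of [6, 7, 8, 9, 10, 12, 13], which already need 3 colors among themselves, so 11 needs a new color (χ ≥ 4).
The coloring below uses 4 colors, so χ(G) = 4.
A valid 4-coloring: color 1: [11]; color 2: [8, 9, 13]; color 3: [6, 7, 10]; color 4: [12].

χ(G) = 4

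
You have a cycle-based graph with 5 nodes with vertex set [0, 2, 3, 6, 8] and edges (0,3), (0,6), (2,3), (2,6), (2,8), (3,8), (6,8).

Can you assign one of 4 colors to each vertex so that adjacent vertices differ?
A valid 4-coloring: color 1: [3, 6]; color 2: [0, 8]; color 3: [2].
(χ(G) = 3 ≤ 4.)

Yes, G is 4-colorable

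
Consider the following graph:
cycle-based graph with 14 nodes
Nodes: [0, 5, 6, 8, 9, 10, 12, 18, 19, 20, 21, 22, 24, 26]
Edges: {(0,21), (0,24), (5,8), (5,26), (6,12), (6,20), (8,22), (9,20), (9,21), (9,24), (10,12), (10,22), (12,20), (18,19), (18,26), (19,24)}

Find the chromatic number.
χ(G) = 3

Clique number ω(G) = 3 (lower bound: χ ≥ ω).
The clique on [6, 12, 20] has size 3, forcing χ ≥ 3, and the coloring below uses 3 colors, so χ(G) = 3.
A valid 3-coloring: color 1: [0, 8, 9, 12, 19, 26]; color 2: [5, 18, 20, 21, 22, 24]; color 3: [6, 10].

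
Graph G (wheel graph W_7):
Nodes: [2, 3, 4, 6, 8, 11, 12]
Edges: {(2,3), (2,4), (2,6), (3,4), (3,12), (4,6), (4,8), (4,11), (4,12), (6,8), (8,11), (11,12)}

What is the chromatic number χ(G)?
Clique number ω(G) = 3 (lower bound: χ ≥ ω).
The clique on [4, 8, 11] has size 3, forcing χ ≥ 3, and the coloring below uses 3 colors, so χ(G) = 3.
A valid 3-coloring: color 1: [4]; color 2: [2, 8, 12]; color 3: [3, 6, 11].

χ(G) = 3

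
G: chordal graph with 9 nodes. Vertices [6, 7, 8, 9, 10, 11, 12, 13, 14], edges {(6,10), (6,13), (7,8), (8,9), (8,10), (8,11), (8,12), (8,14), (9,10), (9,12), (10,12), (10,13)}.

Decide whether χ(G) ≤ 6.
Yes, G is 6-colorable

A valid 6-coloring: color 1: [6, 8]; color 2: [7, 10, 11, 14]; color 3: [9, 13]; color 4: [12].
(χ(G) = 4 ≤ 6.)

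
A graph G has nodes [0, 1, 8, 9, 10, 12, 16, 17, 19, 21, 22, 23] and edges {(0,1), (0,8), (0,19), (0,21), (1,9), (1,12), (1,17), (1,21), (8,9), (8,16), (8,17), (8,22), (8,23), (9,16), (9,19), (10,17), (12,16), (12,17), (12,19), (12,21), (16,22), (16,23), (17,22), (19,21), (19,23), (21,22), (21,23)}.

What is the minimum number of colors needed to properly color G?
Clique number ω(G) = 3 (lower bound: χ ≥ ω).
The clique on [0, 1, 21] has size 3, forcing χ ≥ 3, and the coloring below uses 3 colors, so χ(G) = 3.
A valid 3-coloring: color 1: [16, 17, 21]; color 2: [1, 8, 10, 19]; color 3: [0, 9, 12, 22, 23].

χ(G) = 3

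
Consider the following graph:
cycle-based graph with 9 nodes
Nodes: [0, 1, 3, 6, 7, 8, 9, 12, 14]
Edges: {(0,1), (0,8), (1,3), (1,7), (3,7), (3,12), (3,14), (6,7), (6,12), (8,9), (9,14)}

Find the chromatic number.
Clique number ω(G) = 3 (lower bound: χ ≥ ω).
The clique on [1, 3, 7] has size 3, forcing χ ≥ 3, and the coloring below uses 3 colors, so χ(G) = 3.
A valid 3-coloring: color 1: [0, 3, 6, 9]; color 2: [7, 8, 12, 14]; color 3: [1].

χ(G) = 3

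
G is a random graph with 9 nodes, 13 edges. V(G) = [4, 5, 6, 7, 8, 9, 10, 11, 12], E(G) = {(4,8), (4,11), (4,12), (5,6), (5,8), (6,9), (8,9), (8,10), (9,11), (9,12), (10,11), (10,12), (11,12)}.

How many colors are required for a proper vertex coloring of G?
χ(G) = 3

Clique number ω(G) = 3 (lower bound: χ ≥ ω).
The clique on [9, 11, 12] has size 3, forcing χ ≥ 3, and the coloring below uses 3 colors, so χ(G) = 3.
A valid 3-coloring: color 1: [6, 7, 8, 11]; color 2: [5, 12]; color 3: [4, 9, 10].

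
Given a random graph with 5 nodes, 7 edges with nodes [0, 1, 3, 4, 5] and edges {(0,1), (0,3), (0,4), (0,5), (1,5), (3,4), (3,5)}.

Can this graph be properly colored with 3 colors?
Yes, G is 3-colorable

A valid 3-coloring: color 1: [0]; color 2: [1, 3]; color 3: [4, 5].
(χ(G) = 3 ≤ 3.)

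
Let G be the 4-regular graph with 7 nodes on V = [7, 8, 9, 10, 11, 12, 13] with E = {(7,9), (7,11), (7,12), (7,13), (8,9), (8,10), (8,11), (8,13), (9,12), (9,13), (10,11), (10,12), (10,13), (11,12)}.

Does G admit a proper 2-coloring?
The clique on vertices [8, 9, 13] has size 3 > 2, so it alone needs 3 colors.

No, G is not 2-colorable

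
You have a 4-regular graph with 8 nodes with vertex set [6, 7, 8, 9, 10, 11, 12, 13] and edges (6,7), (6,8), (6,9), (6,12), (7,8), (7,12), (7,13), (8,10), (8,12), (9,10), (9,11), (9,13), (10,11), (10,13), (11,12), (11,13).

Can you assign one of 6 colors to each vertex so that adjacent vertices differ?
A valid 6-coloring: color 1: [7, 10]; color 2: [6, 13]; color 3: [9, 12]; color 4: [8, 11].
(χ(G) = 4 ≤ 6.)

Yes, G is 6-colorable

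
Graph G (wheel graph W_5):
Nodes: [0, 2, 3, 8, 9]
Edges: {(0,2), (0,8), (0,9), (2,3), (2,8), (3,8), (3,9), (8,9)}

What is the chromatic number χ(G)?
χ(G) = 3

Clique number ω(G) = 3 (lower bound: χ ≥ ω).
The clique on [0, 8, 9] has size 3, forcing χ ≥ 3, and the coloring below uses 3 colors, so χ(G) = 3.
A valid 3-coloring: color 1: [8]; color 2: [0, 3]; color 3: [2, 9].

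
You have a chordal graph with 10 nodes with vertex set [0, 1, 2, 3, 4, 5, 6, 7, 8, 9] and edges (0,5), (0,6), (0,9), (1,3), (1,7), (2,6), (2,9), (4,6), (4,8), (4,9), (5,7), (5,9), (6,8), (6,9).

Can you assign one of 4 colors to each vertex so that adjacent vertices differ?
A valid 4-coloring: color 1: [3, 7, 8, 9]; color 2: [1, 5, 6]; color 3: [0, 2, 4].
(χ(G) = 3 ≤ 4.)

Yes, G is 4-colorable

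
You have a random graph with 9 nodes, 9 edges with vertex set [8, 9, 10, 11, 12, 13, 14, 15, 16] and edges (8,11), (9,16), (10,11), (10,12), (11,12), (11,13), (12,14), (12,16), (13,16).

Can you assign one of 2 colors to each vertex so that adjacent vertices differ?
No, G is not 2-colorable

The clique on vertices [10, 11, 12] has size 3 > 2, so it alone needs 3 colors.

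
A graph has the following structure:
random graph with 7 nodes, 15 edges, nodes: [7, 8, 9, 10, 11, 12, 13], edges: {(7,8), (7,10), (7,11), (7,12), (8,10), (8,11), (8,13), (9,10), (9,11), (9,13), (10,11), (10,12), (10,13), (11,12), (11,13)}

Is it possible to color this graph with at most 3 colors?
The clique on vertices [9, 10, 11, 13] has size 4 > 3, so it alone needs 4 colors.

No, G is not 3-colorable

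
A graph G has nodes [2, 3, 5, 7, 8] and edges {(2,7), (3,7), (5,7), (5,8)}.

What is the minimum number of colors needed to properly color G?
χ(G) = 2

Clique number ω(G) = 2 (lower bound: χ ≥ ω).
The graph is bipartite (no odd cycle), so 2 colors suffice: χ(G) = 2.
A valid 2-coloring: color 1: [7, 8]; color 2: [2, 3, 5].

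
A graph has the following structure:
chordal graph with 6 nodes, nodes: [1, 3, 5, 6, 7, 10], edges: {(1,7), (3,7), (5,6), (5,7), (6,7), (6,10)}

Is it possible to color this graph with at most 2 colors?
No, G is not 2-colorable

The clique on vertices [5, 6, 7] has size 3 > 2, so it alone needs 3 colors.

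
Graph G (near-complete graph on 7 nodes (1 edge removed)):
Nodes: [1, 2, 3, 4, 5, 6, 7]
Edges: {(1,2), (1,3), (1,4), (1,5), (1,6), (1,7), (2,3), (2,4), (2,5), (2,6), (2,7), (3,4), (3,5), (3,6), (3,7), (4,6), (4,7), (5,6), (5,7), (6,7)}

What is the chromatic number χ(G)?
Clique number ω(G) = 6 (lower bound: χ ≥ ω).
The clique on [1, 2, 3, 4, 6, 7] has size 6, forcing χ ≥ 6, and the coloring below uses 6 colors, so χ(G) = 6.
A valid 6-coloring: color 1: [6]; color 2: [3]; color 3: [2]; color 4: [7]; color 5: [1]; color 6: [4, 5].

χ(G) = 6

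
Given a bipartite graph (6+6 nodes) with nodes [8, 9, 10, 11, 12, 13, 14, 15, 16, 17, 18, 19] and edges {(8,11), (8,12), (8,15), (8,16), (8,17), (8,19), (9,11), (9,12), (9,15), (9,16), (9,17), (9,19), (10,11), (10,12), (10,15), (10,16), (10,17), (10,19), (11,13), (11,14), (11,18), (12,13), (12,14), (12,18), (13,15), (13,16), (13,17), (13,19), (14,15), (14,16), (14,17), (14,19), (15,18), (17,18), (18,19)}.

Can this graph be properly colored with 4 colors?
A valid 4-coloring: color 1: [8, 9, 10, 13, 14, 18]; color 2: [11, 12, 15, 16, 17, 19].
(χ(G) = 2 ≤ 4.)

Yes, G is 4-colorable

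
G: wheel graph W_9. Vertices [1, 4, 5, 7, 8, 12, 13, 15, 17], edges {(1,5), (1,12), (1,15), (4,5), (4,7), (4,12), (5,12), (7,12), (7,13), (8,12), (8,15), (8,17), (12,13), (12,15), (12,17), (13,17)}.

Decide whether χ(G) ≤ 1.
The clique on vertices [1, 5, 12] has size 3 > 1, so it alone needs 3 colors.

No, G is not 1-colorable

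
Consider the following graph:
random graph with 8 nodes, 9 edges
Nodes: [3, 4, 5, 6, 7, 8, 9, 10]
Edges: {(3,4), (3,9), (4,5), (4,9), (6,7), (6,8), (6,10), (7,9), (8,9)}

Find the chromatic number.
Clique number ω(G) = 3 (lower bound: χ ≥ ω).
The clique on [3, 4, 9] has size 3, forcing χ ≥ 3, and the coloring below uses 3 colors, so χ(G) = 3.
A valid 3-coloring: color 1: [5, 6, 9]; color 2: [4, 7, 8, 10]; color 3: [3].

χ(G) = 3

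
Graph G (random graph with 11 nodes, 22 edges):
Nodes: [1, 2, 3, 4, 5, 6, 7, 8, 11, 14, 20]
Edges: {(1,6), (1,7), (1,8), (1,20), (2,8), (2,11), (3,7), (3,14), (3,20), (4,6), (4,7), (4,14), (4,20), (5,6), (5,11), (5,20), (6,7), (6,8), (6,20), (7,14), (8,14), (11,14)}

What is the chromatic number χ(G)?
χ(G) = 3

Clique number ω(G) = 3 (lower bound: χ ≥ ω).
The clique on [3, 7, 14] has size 3, forcing χ ≥ 3, and the coloring below uses 3 colors, so χ(G) = 3.
A valid 3-coloring: color 1: [2, 6, 14]; color 2: [7, 8, 11, 20]; color 3: [1, 3, 4, 5].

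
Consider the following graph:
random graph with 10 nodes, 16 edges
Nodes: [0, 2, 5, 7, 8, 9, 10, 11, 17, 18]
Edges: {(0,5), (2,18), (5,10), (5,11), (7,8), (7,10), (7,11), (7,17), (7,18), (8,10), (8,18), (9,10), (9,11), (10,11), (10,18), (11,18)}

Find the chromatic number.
Clique number ω(G) = 4 (lower bound: χ ≥ ω).
The clique on [7, 8, 10, 18] has size 4, forcing χ ≥ 4, and the coloring below uses 4 colors, so χ(G) = 4.
A valid 4-coloring: color 1: [0, 2, 10, 17]; color 2: [5, 7, 9]; color 3: [8, 11]; color 4: [18].

χ(G) = 4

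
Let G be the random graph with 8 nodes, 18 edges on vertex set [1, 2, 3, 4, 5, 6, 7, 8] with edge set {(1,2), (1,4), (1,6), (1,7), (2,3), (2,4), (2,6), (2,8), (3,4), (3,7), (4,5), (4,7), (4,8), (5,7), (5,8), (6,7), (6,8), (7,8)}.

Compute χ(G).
Clique number ω(G) = 4 (lower bound: χ ≥ ω).
The clique on [4, 5, 7, 8] has size 4, forcing χ ≥ 4, and the coloring below uses 4 colors, so χ(G) = 4.
A valid 4-coloring: color 1: [4, 6]; color 2: [2, 7]; color 3: [1, 3, 8]; color 4: [5].

χ(G) = 4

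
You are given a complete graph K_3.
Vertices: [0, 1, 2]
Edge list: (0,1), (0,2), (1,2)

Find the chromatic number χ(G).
χ(G) = 3

Clique number ω(G) = 3 (lower bound: χ ≥ ω).
The clique on [0, 1, 2] has size 3, forcing χ ≥ 3, and the coloring below uses 3 colors, so χ(G) = 3.
A valid 3-coloring: color 1: [0]; color 2: [2]; color 3: [1].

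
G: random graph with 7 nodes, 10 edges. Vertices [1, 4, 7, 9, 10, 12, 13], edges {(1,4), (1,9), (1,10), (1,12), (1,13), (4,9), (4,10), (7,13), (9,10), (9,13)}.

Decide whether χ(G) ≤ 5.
Yes, G is 5-colorable

A valid 5-coloring: color 1: [1, 7]; color 2: [9, 12]; color 3: [4, 13]; color 4: [10].
(χ(G) = 4 ≤ 5.)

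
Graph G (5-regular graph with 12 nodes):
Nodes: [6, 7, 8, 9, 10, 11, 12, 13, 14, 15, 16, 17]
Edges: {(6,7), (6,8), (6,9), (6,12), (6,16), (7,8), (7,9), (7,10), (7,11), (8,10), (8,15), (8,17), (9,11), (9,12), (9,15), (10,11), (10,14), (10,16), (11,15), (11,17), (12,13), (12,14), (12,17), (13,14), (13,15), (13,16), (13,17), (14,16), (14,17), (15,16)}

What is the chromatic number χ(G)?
Clique number ω(G) = 4 (lower bound: χ ≥ ω).
The clique on [12, 13, 14, 17] has size 4, forcing χ ≥ 4, and the coloring below uses 4 colors, so χ(G) = 4.
A valid 4-coloring: color 1: [7, 16, 17]; color 2: [6, 11, 14]; color 3: [8, 9, 13]; color 4: [10, 12, 15].

χ(G) = 4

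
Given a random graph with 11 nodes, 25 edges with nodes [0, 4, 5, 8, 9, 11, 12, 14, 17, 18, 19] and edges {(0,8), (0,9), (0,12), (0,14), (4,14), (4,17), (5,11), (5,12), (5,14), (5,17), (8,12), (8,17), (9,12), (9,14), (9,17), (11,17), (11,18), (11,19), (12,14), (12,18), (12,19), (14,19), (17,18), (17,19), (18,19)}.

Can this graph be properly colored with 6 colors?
A valid 6-coloring: color 1: [12, 17]; color 2: [8, 14, 18]; color 3: [0, 4, 5, 19]; color 4: [9, 11].
(χ(G) = 4 ≤ 6.)

Yes, G is 6-colorable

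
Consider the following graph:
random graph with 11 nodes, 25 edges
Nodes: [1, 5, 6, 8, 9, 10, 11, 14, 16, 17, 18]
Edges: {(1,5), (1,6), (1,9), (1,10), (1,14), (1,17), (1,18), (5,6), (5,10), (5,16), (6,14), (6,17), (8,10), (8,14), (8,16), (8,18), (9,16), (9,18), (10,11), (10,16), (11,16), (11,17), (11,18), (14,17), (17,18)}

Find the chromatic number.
χ(G) = 4

Clique number ω(G) = 4 (lower bound: χ ≥ ω).
The clique on [1, 6, 14, 17] has size 4, forcing χ ≥ 4, and the coloring below uses 4 colors, so χ(G) = 4.
A valid 4-coloring: color 1: [1, 16]; color 2: [5, 8, 9, 17]; color 3: [6, 10, 18]; color 4: [11, 14].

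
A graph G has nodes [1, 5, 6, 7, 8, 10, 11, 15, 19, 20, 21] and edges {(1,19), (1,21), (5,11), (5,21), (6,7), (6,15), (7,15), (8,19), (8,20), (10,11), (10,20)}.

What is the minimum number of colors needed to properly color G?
χ(G) = 3

Clique number ω(G) = 3 (lower bound: χ ≥ ω).
The clique on [6, 7, 15] has size 3, forcing χ ≥ 3, and the coloring below uses 3 colors, so χ(G) = 3.
A valid 3-coloring: color 1: [11, 15, 19, 20, 21]; color 2: [1, 5, 6, 8, 10]; color 3: [7].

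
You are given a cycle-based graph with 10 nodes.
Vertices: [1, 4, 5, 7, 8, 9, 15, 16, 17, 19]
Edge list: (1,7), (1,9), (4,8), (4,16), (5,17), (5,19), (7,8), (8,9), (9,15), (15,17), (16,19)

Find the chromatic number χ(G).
Clique number ω(G) = 2 (lower bound: χ ≥ ω).
The graph is bipartite (no odd cycle), so 2 colors suffice: χ(G) = 2.
A valid 2-coloring: color 1: [4, 7, 9, 17, 19]; color 2: [1, 5, 8, 15, 16].

χ(G) = 2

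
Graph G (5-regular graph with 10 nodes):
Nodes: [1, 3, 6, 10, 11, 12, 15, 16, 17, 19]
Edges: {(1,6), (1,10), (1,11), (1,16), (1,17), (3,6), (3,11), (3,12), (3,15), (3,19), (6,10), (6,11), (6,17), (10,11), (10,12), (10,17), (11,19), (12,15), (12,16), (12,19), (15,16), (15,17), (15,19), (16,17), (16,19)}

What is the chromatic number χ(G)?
χ(G) = 4

Clique number ω(G) = 4 (lower bound: χ ≥ ω).
The clique on [1, 6, 10, 17] has size 4, forcing χ ≥ 4, and the coloring below uses 4 colors, so χ(G) = 4.
A valid 4-coloring: color 1: [6, 15]; color 2: [11, 12, 17]; color 3: [1, 19]; color 4: [3, 10, 16].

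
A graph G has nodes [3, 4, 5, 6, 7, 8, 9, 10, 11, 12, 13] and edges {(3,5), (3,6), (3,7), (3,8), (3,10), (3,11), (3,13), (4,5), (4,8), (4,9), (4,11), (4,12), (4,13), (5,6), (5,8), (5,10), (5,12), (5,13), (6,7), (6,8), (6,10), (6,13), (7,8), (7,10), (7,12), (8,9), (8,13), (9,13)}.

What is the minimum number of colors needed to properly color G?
Clique number ω(G) = 5 (lower bound: χ ≥ ω).
The clique on [3, 5, 6, 8, 13] has size 5, forcing χ ≥ 5, and the coloring below uses 5 colors, so χ(G) = 5.
A valid 5-coloring: color 1: [3, 4]; color 2: [8, 10, 11, 12]; color 3: [5, 7, 9]; color 4: [13]; color 5: [6].

χ(G) = 5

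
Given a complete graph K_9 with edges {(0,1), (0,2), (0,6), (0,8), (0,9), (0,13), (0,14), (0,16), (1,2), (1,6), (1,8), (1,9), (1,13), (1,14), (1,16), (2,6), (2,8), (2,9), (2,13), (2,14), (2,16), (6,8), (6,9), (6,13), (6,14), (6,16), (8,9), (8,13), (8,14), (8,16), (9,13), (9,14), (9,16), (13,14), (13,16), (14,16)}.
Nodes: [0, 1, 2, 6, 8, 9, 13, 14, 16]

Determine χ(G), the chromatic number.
χ(G) = 9

Clique number ω(G) = 9 (lower bound: χ ≥ ω).
The clique on [0, 1, 2, 6, 8, 9, 13, 14, 16] has size 9, forcing χ ≥ 9, and the coloring below uses 9 colors, so χ(G) = 9.
A valid 9-coloring: color 1: [13]; color 2: [1]; color 3: [6]; color 4: [16]; color 5: [2]; color 6: [14]; color 7: [0]; color 8: [8]; color 9: [9].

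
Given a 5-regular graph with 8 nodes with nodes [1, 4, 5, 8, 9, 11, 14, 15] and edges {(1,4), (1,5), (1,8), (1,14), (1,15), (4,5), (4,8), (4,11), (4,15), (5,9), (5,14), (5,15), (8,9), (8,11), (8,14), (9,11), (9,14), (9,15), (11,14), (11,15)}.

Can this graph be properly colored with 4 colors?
Yes, G is 4-colorable

A valid 4-coloring: color 1: [14, 15]; color 2: [1, 11]; color 3: [5, 8]; color 4: [4, 9].
(χ(G) = 4 ≤ 4.)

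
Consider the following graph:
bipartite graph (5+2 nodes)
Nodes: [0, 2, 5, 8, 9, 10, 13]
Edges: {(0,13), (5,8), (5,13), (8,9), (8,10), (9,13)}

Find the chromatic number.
χ(G) = 2

Clique number ω(G) = 2 (lower bound: χ ≥ ω).
The graph is bipartite (no odd cycle), so 2 colors suffice: χ(G) = 2.
A valid 2-coloring: color 1: [2, 8, 13]; color 2: [0, 5, 9, 10].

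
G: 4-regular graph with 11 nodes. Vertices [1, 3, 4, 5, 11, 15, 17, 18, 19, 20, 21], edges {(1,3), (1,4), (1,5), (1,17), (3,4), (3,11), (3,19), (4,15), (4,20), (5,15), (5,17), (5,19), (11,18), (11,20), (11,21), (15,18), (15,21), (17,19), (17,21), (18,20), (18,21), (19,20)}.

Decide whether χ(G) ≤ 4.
Yes, G is 4-colorable

A valid 4-coloring: color 1: [4, 17, 18]; color 2: [3, 5, 20, 21]; color 3: [1, 11, 15, 19].
(χ(G) = 3 ≤ 4.)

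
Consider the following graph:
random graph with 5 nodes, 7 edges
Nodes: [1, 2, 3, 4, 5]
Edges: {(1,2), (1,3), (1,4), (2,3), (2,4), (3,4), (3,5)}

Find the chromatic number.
Clique number ω(G) = 4 (lower bound: χ ≥ ω).
The clique on [1, 2, 3, 4] has size 4, forcing χ ≥ 4, and the coloring below uses 4 colors, so χ(G) = 4.
A valid 4-coloring: color 1: [3]; color 2: [2, 5]; color 3: [1]; color 4: [4].

χ(G) = 4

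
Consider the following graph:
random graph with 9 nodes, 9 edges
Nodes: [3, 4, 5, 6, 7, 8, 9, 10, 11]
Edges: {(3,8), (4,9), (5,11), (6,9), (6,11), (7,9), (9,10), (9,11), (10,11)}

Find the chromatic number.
Clique number ω(G) = 3 (lower bound: χ ≥ ω).
The clique on [9, 10, 11] has size 3, forcing χ ≥ 3, and the coloring below uses 3 colors, so χ(G) = 3.
A valid 3-coloring: color 1: [5, 8, 9]; color 2: [3, 4, 7, 11]; color 3: [6, 10].

χ(G) = 3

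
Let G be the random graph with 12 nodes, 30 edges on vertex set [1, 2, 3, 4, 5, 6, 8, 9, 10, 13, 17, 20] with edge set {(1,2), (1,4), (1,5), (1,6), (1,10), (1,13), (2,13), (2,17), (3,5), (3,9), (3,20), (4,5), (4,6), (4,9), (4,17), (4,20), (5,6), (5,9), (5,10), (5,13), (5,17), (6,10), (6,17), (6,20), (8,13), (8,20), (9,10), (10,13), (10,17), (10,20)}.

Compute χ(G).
χ(G) = 4

Clique number ω(G) = 4 (lower bound: χ ≥ ω).
The clique on [1, 5, 10, 13] has size 4, forcing χ ≥ 4, and the coloring below uses 4 colors, so χ(G) = 4.
A valid 4-coloring: color 1: [2, 5, 20]; color 2: [3, 4, 8, 10]; color 3: [6, 9, 13]; color 4: [1, 17].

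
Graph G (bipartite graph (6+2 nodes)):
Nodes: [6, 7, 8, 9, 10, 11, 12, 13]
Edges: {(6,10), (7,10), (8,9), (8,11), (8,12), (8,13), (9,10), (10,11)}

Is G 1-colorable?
No, G is not 1-colorable

Edge (8,9) forces its endpoints to differ, so 1 color is not enough.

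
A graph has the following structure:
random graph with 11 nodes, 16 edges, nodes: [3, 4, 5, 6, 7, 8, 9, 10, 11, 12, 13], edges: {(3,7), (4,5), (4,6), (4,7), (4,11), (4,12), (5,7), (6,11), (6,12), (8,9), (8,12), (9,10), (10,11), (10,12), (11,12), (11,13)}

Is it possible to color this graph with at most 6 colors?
Yes, G is 6-colorable

A valid 6-coloring: color 1: [7, 9, 11]; color 2: [3, 4, 8, 10, 13]; color 3: [5, 12]; color 4: [6].
(χ(G) = 4 ≤ 6.)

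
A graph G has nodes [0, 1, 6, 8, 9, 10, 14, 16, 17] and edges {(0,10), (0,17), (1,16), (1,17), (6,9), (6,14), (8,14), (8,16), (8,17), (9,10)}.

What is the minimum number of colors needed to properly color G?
χ(G) = 3

Clique number ω(G) = 2 (lower bound: χ ≥ ω).
Odd cycle [8, 17, 0, 10, 9, 6, 14] needs 3 colors (χ ≥ 3).
The coloring below uses 3 colors, so χ(G) = 3.
A valid 3-coloring: color 1: [0, 1, 6, 8]; color 2: [10, 14, 16, 17]; color 3: [9].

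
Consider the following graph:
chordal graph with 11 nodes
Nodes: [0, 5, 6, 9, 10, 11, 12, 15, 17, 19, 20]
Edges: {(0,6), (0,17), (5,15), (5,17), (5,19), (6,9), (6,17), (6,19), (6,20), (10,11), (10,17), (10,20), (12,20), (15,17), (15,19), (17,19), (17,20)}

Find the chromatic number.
Clique number ω(G) = 4 (lower bound: χ ≥ ω).
The clique on [5, 15, 17, 19] has size 4, forcing χ ≥ 4, and the coloring below uses 4 colors, so χ(G) = 4.
A valid 4-coloring: color 1: [9, 11, 12, 17]; color 2: [5, 6, 10]; color 3: [0, 19, 20]; color 4: [15].

χ(G) = 4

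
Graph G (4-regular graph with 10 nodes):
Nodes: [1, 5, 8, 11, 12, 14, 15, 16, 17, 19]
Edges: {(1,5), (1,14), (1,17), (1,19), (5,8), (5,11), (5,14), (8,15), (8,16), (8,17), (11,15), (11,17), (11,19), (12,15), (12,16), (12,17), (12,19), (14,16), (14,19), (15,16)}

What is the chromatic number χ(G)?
χ(G) = 3

Clique number ω(G) = 3 (lower bound: χ ≥ ω).
The clique on [1, 14, 19] has size 3, forcing χ ≥ 3, and the coloring below uses 3 colors, so χ(G) = 3.
A valid 3-coloring: color 1: [1, 8, 11, 12]; color 2: [5, 16, 17, 19]; color 3: [14, 15].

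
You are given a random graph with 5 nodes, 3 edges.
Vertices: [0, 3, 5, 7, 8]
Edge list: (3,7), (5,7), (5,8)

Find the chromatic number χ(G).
Clique number ω(G) = 2 (lower bound: χ ≥ ω).
The graph is bipartite (no odd cycle), so 2 colors suffice: χ(G) = 2.
A valid 2-coloring: color 1: [0, 7, 8]; color 2: [3, 5].

χ(G) = 2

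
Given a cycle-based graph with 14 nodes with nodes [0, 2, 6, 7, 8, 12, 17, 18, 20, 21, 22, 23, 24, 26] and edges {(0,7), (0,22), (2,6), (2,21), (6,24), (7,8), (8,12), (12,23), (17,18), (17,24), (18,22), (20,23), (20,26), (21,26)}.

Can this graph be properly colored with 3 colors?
Yes, G is 3-colorable

A valid 3-coloring: color 1: [6, 7, 12, 17, 20, 21, 22]; color 2: [0, 2, 8, 18, 23, 24, 26].
(χ(G) = 2 ≤ 3.)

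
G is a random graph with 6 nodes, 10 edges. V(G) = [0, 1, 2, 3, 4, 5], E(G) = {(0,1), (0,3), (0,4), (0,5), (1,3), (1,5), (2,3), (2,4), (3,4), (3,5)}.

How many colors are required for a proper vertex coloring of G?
Clique number ω(G) = 4 (lower bound: χ ≥ ω).
The clique on [0, 1, 3, 5] has size 4, forcing χ ≥ 4, and the coloring below uses 4 colors, so χ(G) = 4.
A valid 4-coloring: color 1: [3]; color 2: [0, 2]; color 3: [1, 4]; color 4: [5].

χ(G) = 4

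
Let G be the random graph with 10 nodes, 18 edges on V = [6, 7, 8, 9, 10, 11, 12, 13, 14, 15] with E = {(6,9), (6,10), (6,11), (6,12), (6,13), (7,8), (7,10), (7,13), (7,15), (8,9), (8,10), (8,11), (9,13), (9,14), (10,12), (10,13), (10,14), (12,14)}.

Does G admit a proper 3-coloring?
A valid 3-coloring: color 1: [9, 10, 11, 15]; color 2: [6, 7, 14]; color 3: [8, 12, 13].
(χ(G) = 3 ≤ 3.)

Yes, G is 3-colorable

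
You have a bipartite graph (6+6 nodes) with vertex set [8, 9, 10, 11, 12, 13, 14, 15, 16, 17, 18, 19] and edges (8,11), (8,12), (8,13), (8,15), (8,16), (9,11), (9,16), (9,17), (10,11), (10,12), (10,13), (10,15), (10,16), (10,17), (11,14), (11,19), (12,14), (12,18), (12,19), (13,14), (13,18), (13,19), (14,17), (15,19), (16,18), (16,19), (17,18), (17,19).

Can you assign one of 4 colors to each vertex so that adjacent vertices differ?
A valid 4-coloring: color 1: [8, 9, 10, 14, 18, 19]; color 2: [11, 12, 13, 15, 16, 17].
(χ(G) = 2 ≤ 4.)

Yes, G is 4-colorable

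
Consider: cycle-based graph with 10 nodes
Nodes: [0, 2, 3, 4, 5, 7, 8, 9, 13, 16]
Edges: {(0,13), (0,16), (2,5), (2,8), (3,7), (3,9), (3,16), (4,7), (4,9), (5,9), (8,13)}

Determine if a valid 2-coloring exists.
A valid 2-coloring: color 1: [0, 3, 4, 5, 8]; color 2: [2, 7, 9, 13, 16].
(χ(G) = 2 ≤ 2.)

Yes, G is 2-colorable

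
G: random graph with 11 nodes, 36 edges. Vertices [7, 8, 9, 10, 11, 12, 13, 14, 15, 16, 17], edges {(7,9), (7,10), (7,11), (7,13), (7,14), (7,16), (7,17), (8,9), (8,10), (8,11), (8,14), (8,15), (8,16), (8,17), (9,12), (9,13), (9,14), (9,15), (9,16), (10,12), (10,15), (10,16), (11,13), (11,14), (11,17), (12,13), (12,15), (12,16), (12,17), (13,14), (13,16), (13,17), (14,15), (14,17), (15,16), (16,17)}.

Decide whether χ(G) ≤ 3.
No, G is not 3-colorable

The clique on vertices [7, 11, 13, 14, 17] has size 5 > 3, so it alone needs 5 colors.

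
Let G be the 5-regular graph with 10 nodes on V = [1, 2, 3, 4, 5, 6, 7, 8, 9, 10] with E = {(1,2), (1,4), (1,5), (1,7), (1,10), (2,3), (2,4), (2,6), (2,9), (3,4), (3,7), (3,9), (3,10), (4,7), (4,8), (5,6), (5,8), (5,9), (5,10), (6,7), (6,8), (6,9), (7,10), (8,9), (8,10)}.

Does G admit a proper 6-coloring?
Yes, G is 6-colorable

A valid 6-coloring: color 1: [2, 5, 7]; color 2: [4, 9, 10]; color 3: [1, 3, 8]; color 4: [6].
(χ(G) = 4 ≤ 6.)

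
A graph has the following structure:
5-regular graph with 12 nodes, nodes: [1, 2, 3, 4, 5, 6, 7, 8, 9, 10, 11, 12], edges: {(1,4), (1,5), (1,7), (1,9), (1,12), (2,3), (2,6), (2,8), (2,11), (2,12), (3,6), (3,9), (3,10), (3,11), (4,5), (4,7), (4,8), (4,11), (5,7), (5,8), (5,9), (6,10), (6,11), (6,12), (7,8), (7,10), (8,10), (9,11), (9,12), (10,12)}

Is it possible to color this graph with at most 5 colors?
A valid 5-coloring: color 1: [1, 6, 8]; color 2: [2, 4, 9, 10]; color 3: [7, 11, 12]; color 4: [3, 5].
(χ(G) = 4 ≤ 5.)

Yes, G is 5-colorable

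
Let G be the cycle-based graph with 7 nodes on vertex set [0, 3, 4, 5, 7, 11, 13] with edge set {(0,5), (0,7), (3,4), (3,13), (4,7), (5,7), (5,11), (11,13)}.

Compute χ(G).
χ(G) = 3

Clique number ω(G) = 3 (lower bound: χ ≥ ω).
The clique on [0, 5, 7] has size 3, forcing χ ≥ 3, and the coloring below uses 3 colors, so χ(G) = 3.
A valid 3-coloring: color 1: [3, 7, 11]; color 2: [4, 5, 13]; color 3: [0].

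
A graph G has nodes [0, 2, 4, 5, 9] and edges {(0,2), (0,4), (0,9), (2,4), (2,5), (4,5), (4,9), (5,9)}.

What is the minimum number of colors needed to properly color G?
Clique number ω(G) = 3 (lower bound: χ ≥ ω).
The clique on [0, 4, 9] has size 3, forcing χ ≥ 3, and the coloring below uses 3 colors, so χ(G) = 3.
A valid 3-coloring: color 1: [4]; color 2: [2, 9]; color 3: [0, 5].

χ(G) = 3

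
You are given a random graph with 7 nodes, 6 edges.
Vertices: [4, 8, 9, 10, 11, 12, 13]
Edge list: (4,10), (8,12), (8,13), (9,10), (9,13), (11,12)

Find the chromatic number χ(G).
χ(G) = 2

Clique number ω(G) = 2 (lower bound: χ ≥ ω).
The graph is bipartite (no odd cycle), so 2 colors suffice: χ(G) = 2.
A valid 2-coloring: color 1: [10, 12, 13]; color 2: [4, 8, 9, 11].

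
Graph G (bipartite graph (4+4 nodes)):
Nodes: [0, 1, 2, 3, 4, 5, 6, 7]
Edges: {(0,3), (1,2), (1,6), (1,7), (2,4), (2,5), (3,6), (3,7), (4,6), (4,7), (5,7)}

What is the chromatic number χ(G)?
χ(G) = 2

Clique number ω(G) = 2 (lower bound: χ ≥ ω).
The graph is bipartite (no odd cycle), so 2 colors suffice: χ(G) = 2.
A valid 2-coloring: color 1: [0, 2, 6, 7]; color 2: [1, 3, 4, 5].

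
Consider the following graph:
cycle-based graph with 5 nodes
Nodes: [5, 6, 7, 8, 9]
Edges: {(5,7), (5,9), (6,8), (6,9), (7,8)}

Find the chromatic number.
Clique number ω(G) = 2 (lower bound: χ ≥ ω).
Odd cycle [6, 9, 5, 7, 8] needs 3 colors (χ ≥ 3).
The coloring below uses 3 colors, so χ(G) = 3.
A valid 3-coloring: color 1: [6, 7]; color 2: [8, 9]; color 3: [5].

χ(G) = 3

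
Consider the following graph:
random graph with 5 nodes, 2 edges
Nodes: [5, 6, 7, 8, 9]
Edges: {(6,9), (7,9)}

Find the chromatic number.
Clique number ω(G) = 2 (lower bound: χ ≥ ω).
The graph is bipartite (no odd cycle), so 2 colors suffice: χ(G) = 2.
A valid 2-coloring: color 1: [5, 8, 9]; color 2: [6, 7].

χ(G) = 2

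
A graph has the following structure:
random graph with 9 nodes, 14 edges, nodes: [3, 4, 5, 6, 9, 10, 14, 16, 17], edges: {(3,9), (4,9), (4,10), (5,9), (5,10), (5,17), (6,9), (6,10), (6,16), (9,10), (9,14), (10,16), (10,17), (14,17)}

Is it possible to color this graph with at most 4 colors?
Yes, G is 4-colorable

A valid 4-coloring: color 1: [3, 10, 14]; color 2: [9, 16, 17]; color 3: [4, 5, 6].
(χ(G) = 3 ≤ 4.)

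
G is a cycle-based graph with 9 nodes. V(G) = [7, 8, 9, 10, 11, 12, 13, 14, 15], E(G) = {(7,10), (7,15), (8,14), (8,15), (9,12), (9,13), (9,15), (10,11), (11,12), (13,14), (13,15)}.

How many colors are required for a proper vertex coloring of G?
Clique number ω(G) = 3 (lower bound: χ ≥ ω).
The clique on [9, 13, 15] has size 3, forcing χ ≥ 3, and the coloring below uses 3 colors, so χ(G) = 3.
A valid 3-coloring: color 1: [10, 12, 14, 15]; color 2: [7, 8, 9, 11]; color 3: [13].

χ(G) = 3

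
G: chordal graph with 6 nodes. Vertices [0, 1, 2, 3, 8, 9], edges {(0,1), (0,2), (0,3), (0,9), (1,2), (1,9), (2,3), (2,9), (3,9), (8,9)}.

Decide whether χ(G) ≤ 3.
No, G is not 3-colorable

The clique on vertices [0, 1, 2, 9] has size 4 > 3, so it alone needs 4 colors.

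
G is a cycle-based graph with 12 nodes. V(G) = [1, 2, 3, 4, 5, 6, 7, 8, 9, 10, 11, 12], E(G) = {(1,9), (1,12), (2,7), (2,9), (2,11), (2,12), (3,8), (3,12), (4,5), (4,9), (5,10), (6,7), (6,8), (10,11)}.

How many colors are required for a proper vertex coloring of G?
Clique number ω(G) = 2 (lower bound: χ ≥ ω).
The graph is bipartite (no odd cycle), so 2 colors suffice: χ(G) = 2.
A valid 2-coloring: color 1: [1, 2, 3, 4, 6, 10]; color 2: [5, 7, 8, 9, 11, 12].

χ(G) = 2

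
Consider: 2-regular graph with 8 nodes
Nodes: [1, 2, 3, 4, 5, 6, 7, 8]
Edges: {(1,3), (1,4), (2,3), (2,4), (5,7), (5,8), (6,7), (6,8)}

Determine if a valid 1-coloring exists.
No, G is not 1-colorable

Edge (1,3) forces its endpoints to differ, so 1 color is not enough.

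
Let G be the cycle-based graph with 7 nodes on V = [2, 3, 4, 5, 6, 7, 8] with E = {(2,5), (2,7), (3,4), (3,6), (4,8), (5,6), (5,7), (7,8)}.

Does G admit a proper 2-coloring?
No, G is not 2-colorable

The clique on vertices [2, 5, 7] has size 3 > 2, so it alone needs 3 colors.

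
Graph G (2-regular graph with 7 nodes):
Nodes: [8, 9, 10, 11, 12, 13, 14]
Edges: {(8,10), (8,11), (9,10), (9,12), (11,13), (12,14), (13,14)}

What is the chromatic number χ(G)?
χ(G) = 3

Clique number ω(G) = 2 (lower bound: χ ≥ ω).
Odd cycle [9, 12, 14, 13, 11, 8, 10] needs 3 colors (χ ≥ 3).
The coloring below uses 3 colors, so χ(G) = 3.
A valid 3-coloring: color 1: [8, 9, 13]; color 2: [10, 11, 14]; color 3: [12].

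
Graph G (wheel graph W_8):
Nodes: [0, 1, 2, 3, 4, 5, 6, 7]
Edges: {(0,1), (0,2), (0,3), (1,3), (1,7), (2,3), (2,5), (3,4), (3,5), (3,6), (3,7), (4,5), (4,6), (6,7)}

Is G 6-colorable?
Yes, G is 6-colorable

A valid 6-coloring: color 1: [3]; color 2: [0, 5, 6]; color 3: [2, 4, 7]; color 4: [1].
(χ(G) = 4 ≤ 6.)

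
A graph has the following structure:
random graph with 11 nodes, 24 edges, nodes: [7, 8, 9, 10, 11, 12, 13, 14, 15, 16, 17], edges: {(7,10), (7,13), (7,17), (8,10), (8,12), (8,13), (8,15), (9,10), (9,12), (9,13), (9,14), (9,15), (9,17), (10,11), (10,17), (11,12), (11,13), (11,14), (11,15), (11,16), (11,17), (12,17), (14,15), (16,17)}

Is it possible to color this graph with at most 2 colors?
No, G is not 2-colorable

The clique on vertices [9, 10, 17] has size 3 > 2, so it alone needs 3 colors.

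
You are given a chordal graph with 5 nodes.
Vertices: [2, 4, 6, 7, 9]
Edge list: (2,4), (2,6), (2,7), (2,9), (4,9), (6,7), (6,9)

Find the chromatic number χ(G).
χ(G) = 3

Clique number ω(G) = 3 (lower bound: χ ≥ ω).
The clique on [2, 4, 9] has size 3, forcing χ ≥ 3, and the coloring below uses 3 colors, so χ(G) = 3.
A valid 3-coloring: color 1: [2]; color 2: [7, 9]; color 3: [4, 6].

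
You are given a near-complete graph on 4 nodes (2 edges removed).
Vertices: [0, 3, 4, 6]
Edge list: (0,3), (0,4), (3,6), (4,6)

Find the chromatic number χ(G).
χ(G) = 2

Clique number ω(G) = 2 (lower bound: χ ≥ ω).
The graph is bipartite (no odd cycle), so 2 colors suffice: χ(G) = 2.
A valid 2-coloring: color 1: [3, 4]; color 2: [0, 6].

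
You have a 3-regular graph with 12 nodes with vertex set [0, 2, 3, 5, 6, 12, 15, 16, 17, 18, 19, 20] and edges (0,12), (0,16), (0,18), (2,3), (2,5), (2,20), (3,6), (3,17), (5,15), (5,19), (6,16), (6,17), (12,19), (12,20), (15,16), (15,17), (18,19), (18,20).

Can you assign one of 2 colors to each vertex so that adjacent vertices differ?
No, G is not 2-colorable

The clique on vertices [3, 6, 17] has size 3 > 2, so it alone needs 3 colors.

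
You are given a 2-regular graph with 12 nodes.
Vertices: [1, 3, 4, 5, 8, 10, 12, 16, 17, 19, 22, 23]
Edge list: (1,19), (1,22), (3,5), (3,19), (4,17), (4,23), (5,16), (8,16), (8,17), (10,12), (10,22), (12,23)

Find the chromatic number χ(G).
Clique number ω(G) = 2 (lower bound: χ ≥ ω).
The graph is bipartite (no odd cycle), so 2 colors suffice: χ(G) = 2.
A valid 2-coloring: color 1: [1, 3, 10, 16, 17, 23]; color 2: [4, 5, 8, 12, 19, 22].

χ(G) = 2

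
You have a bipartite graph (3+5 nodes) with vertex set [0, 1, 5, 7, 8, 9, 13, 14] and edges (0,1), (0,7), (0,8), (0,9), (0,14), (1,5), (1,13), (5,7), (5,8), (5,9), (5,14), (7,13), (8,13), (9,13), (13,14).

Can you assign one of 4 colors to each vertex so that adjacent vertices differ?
Yes, G is 4-colorable

A valid 4-coloring: color 1: [0, 5, 13]; color 2: [1, 7, 8, 9, 14].
(χ(G) = 2 ≤ 4.)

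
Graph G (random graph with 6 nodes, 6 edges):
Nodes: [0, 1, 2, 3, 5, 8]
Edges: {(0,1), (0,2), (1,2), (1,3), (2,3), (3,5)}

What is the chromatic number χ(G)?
χ(G) = 3

Clique number ω(G) = 3 (lower bound: χ ≥ ω).
The clique on [0, 1, 2] has size 3, forcing χ ≥ 3, and the coloring below uses 3 colors, so χ(G) = 3.
A valid 3-coloring: color 1: [0, 3, 8]; color 2: [2, 5]; color 3: [1].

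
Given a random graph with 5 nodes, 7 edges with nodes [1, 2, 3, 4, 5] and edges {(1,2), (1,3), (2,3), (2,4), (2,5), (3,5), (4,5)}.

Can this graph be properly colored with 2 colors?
The clique on vertices [1, 2, 3] has size 3 > 2, so it alone needs 3 colors.

No, G is not 2-colorable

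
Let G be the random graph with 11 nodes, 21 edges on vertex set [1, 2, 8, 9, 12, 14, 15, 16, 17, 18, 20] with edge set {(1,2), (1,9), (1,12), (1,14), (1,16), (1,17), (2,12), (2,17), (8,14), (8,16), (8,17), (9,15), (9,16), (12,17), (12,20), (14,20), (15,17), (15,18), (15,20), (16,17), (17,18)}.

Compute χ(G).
χ(G) = 4

Clique number ω(G) = 4 (lower bound: χ ≥ ω).
The clique on [1, 2, 12, 17] has size 4, forcing χ ≥ 4, and the coloring below uses 4 colors, so χ(G) = 4.
A valid 4-coloring: color 1: [9, 17, 20]; color 2: [1, 8, 15]; color 3: [12, 14, 16, 18]; color 4: [2].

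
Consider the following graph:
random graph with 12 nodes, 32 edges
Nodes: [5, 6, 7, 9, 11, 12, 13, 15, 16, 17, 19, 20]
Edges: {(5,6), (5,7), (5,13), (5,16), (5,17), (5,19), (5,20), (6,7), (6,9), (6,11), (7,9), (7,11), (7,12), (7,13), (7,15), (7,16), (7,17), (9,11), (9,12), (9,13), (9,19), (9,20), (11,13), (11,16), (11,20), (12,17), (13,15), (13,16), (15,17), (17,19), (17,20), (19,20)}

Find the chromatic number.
Clique number ω(G) = 4 (lower bound: χ ≥ ω).
The clique on [5, 17, 19, 20] has size 4, forcing χ ≥ 4, and the coloring below uses 4 colors, so χ(G) = 4.
A valid 4-coloring: color 1: [7, 20]; color 2: [9, 16, 17]; color 3: [6, 12, 13, 19]; color 4: [5, 11, 15].

χ(G) = 4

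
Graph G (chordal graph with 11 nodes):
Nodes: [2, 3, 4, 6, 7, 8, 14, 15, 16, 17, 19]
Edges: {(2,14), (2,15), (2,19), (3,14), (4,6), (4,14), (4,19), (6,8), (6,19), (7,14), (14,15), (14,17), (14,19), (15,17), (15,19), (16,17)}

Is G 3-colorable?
No, G is not 3-colorable

The clique on vertices [2, 14, 15, 19] has size 4 > 3, so it alone needs 4 colors.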